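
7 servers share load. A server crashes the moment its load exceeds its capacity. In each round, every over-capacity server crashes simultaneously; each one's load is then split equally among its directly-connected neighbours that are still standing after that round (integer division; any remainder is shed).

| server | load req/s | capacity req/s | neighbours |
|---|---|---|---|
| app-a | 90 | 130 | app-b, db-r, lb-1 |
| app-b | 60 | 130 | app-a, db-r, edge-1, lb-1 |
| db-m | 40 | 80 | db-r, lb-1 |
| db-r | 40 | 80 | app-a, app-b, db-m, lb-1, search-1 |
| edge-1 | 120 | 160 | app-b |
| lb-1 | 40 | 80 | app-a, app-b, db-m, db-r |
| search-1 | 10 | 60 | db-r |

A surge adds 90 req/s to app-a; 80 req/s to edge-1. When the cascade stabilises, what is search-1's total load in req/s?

60

Round 1 — app-a at 180 > 130; edge-1 at 200 > 160. app-a, edge-1 crash.
  app-a sheds 180 req/s to app-b, db-r, lb-1: 60 each.
    app-b: 60+60 = 120 ≤ 130
    db-r: 40+60 = 100 > 80
    lb-1: 40+60 = 100 > 80
  edge-1 sheds 200 req/s to app-b: 200 each.
    app-b: 120+200 = 320 > 130
Round 2 — app-b, db-r, lb-1 crash.
  app-b sheds 320 req/s: no online neighbours, lost.
  db-r sheds 100 req/s to db-m, search-1: 50 each.
    db-m: 40+50 = 90 > 80
    search-1: 10+50 = 60 ≤ 60
  lb-1 sheds 100 req/s to db-m: 100 each.
    db-m: 90+100 = 190 > 80
Round 3 — db-m crashes.
  db-m sheds 190 req/s: no online neighbours, lost.
No further crashes.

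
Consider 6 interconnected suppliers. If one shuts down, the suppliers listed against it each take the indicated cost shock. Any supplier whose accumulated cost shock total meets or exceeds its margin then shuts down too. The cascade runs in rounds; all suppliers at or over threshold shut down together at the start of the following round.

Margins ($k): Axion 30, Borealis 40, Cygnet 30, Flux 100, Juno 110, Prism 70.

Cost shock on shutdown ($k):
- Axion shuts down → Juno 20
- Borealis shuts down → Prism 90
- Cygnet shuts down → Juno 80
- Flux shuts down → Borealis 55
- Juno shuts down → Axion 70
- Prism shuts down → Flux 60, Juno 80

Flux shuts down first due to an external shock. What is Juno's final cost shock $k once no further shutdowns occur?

Round 1 — Flux shuts down (initial).
  Borealis: +55 → 55 ≥ 40
Round 2 — Borealis shuts down.
  Prism: +90 → 90 ≥ 70
Round 3 — Prism shuts down.
  Juno: +80 → 80 < 110
No further shutdowns.

80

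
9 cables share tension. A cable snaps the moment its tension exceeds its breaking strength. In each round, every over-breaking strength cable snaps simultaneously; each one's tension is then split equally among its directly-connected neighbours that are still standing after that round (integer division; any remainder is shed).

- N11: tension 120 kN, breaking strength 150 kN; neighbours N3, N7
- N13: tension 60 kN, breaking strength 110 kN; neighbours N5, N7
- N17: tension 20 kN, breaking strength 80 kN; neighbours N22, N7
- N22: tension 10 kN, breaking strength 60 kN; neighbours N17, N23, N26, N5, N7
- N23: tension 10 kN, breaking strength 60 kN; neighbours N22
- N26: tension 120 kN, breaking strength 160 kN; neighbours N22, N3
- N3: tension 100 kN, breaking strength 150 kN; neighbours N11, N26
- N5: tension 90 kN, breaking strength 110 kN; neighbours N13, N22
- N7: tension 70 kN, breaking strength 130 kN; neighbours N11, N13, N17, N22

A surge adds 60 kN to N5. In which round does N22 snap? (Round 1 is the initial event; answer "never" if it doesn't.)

2

Round 1 — N5 at 150 > 110. N5 snaps.
  N5 sheds 150 kN to N13, N22: 75 each.
    N13: 60+75 = 135 > 110
    N22: 10+75 = 85 > 60
Round 2 — N13, N22 snap.
  N13 sheds 135 kN to N7: 135 each.
    N7: 70+135 = 205 > 130
  N22 sheds 85 kN to N17, N23, N26, N7: 21 each (1 lost).
    N17: 20+21 = 41 ≤ 80
    N23: 10+21 = 31 ≤ 60
    N26: 120+21 = 141 ≤ 160
    N7: 205+21 = 226 > 130
Round 3 — N7 snaps.
  N7 sheds 226 kN to N11, N17: 113 each.
    N11: 120+113 = 233 > 150
    N17: 41+113 = 154 > 80
Round 4 — N11, N17 snap.
  N11 sheds 233 kN to N3: 233 each.
    N3: 100+233 = 333 > 150
  N17 sheds 154 kN: no online neighbours, lost.
Round 5 — N3 snaps.
  N3 sheds 333 kN to N26: 333 each.
    N26: 141+333 = 474 > 160
Round 6 — N26 snaps.
  N26 sheds 474 kN: no online neighbours, lost.
No further breaks.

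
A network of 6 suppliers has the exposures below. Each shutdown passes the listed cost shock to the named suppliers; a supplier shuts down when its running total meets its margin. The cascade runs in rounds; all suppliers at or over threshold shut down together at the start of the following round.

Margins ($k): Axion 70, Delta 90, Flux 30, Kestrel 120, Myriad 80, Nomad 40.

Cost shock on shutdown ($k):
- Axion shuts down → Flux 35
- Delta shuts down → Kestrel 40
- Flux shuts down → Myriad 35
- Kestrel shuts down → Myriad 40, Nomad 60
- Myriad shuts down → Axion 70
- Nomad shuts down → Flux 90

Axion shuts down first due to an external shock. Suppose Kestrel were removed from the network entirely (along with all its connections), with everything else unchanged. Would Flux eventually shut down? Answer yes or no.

yes

With Kestrel removed:
Round 1 — Axion shuts down (initial).
  Flux: +35 → 35 ≥ 30
Round 2 — Flux shuts down.
  Myriad: +35 → 35 < 80
No further shutdowns.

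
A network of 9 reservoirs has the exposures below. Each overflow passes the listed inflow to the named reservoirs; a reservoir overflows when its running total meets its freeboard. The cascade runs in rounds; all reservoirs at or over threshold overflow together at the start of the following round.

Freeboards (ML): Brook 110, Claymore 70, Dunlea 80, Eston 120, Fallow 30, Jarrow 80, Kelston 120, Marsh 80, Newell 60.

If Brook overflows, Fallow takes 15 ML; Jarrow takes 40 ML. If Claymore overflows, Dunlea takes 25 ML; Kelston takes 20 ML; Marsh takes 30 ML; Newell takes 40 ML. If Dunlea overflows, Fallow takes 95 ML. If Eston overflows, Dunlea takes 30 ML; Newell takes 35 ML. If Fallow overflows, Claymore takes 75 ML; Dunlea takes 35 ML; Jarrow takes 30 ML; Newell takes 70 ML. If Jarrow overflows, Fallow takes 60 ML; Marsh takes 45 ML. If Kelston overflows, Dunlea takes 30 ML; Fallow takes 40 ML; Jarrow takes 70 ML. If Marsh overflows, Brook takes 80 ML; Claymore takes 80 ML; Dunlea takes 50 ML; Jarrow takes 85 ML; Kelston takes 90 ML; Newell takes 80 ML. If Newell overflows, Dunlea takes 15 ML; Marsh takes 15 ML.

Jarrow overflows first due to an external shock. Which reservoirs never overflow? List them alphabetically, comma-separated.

Round 1 — Jarrow overflows (initial).
  Fallow: +60 → 60 ≥ 30
  Marsh: +45 → 45 < 80
Round 2 — Fallow overflows.
  Claymore: +75 → 75 ≥ 70
  Dunlea: +35 → 35 < 80
  Newell: +70 → 70 ≥ 60
Round 3 — Claymore, Newell overflow.
  Dunlea: +25+15 → 75 < 80
  Kelston: +20 → 20 < 120
  Marsh: +30+15 → 90 ≥ 80
Round 4 — Marsh overflows.
  Brook: +80 → 80 < 110
  Dunlea: +50 → 125 ≥ 80
  Kelston: +90 → 110 < 120
Round 5 — Dunlea overflows.
No further overflows.

Brook, Eston, Kelston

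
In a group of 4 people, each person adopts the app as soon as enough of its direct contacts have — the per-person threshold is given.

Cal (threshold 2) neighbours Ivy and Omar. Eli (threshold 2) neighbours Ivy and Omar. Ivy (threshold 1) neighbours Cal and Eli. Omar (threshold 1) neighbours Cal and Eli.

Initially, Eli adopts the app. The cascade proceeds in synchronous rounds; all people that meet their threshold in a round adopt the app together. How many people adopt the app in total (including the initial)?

Round 1 — Eli adopts the app (initial).
Round 2 — checking thresholds:
  Ivy: 1 of 2 neighbours ≥ 1, adopts the app.
  Omar: 1 of 2 neighbours ≥ 1, adopts the app.
Round 3 — checking thresholds:
  Cal: 2 of 2 neighbours ≥ 2, adopts the app.
Round 4 — no new adoptions; cascade stops.

4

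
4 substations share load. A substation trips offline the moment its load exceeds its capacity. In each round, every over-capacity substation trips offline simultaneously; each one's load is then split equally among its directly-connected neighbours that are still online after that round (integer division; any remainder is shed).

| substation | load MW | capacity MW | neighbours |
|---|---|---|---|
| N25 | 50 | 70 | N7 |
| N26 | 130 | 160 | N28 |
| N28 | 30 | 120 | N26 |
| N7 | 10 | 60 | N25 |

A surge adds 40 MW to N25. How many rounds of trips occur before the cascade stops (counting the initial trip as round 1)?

Round 1 — N25 at 90 > 70. N25 trips offline.
  N25 sheds 90 MW to N7: 90 each.
    N7: 10+90 = 100 > 60
Round 2 — N7 trips offline.
  N7 sheds 100 MW: no online neighbours, lost.
No further trips.

2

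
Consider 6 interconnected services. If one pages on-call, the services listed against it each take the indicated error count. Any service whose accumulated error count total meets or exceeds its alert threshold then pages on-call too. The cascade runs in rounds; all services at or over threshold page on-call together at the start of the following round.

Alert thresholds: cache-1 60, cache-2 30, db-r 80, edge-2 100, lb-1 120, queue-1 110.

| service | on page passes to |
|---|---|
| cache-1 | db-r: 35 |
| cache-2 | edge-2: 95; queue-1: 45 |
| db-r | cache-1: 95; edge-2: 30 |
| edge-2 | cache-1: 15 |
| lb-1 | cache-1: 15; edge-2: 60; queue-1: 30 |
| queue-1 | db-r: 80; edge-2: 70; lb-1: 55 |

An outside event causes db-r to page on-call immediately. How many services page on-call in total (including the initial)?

2

Round 1 — db-r pages on-call (initial).
  cache-1: +95 → 95 ≥ 60
  edge-2: +30 → 30 < 100
Round 2 — cache-1 pages on-call.
No further pages.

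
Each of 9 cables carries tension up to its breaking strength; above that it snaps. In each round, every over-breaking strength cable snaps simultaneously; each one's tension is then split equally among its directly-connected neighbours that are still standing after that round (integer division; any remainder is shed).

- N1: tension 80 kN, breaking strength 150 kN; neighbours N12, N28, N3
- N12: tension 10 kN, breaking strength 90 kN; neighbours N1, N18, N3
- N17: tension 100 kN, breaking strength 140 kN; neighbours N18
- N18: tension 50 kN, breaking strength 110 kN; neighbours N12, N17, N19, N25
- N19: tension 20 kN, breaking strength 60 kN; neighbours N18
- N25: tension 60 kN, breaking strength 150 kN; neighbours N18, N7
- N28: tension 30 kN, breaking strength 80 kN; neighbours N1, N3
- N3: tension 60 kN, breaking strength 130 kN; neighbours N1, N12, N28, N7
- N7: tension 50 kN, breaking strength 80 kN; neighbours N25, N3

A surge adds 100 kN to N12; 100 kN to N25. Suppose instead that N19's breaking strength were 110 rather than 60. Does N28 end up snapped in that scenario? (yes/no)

With N19's breaking strength at 110:
Round 1 — N12 at 110 > 90; N25 at 160 > 150. N12, N25 snap.
  N12 sheds 110 kN to N1, N18, N3: 36 each (2 lost).
    N1: 80+36 = 116 ≤ 150
    N18: 50+36 = 86 ≤ 110
    N3: 60+36 = 96 ≤ 130
  N25 sheds 160 kN to N18, N7: 80 each.
    N18: 86+80 = 166 > 110
    N7: 50+80 = 130 > 80
Round 2 — N18, N7 snap.
  N18 sheds 166 kN to N17, N19: 83 each.
    N17: 100+83 = 183 > 140
    N19: 20+83 = 103 ≤ 110
  N7 sheds 130 kN to N3: 130 each.
    N3: 96+130 = 226 > 130
Round 3 — N17, N3 snap.
  N17 sheds 183 kN: no online neighbours, lost.
  N3 sheds 226 kN to N1, N28: 113 each.
    N1: 116+113 = 229 > 150
    N28: 30+113 = 143 > 80
Round 4 — N1, N28 snap.
  N1 sheds 229 kN: no online neighbours, lost.
  N28 sheds 143 kN: no online neighbours, lost.
No further breaks.

yes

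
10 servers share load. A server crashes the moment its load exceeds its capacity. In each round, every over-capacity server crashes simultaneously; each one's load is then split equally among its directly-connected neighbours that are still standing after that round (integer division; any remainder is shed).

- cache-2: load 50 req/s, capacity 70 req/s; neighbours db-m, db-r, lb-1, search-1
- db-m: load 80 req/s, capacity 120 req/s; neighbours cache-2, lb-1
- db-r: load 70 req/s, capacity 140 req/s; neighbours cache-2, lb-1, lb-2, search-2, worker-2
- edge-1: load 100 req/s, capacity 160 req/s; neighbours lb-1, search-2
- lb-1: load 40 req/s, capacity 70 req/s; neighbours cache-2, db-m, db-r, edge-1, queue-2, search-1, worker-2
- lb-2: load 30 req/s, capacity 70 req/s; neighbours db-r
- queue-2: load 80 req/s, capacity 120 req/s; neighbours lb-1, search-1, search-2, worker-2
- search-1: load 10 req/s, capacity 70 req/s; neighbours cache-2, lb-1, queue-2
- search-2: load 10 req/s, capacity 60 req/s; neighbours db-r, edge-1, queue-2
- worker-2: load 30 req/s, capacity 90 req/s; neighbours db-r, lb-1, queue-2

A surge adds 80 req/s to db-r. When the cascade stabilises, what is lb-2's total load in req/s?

Round 1 — db-r at 150 > 140. db-r crashes.
  db-r sheds 150 req/s to cache-2, lb-1, lb-2, search-2, worker-2: 30 each.
    cache-2: 50+30 = 80 > 70
    lb-1: 40+30 = 70 ≤ 70
    lb-2: 30+30 = 60 ≤ 70
    search-2: 10+30 = 40 ≤ 60
    worker-2: 30+30 = 60 ≤ 90
Round 2 — cache-2 crashes.
  cache-2 sheds 80 req/s to db-m, lb-1, search-1: 26 each (2 lost).
    db-m: 80+26 = 106 ≤ 120
    lb-1: 70+26 = 96 > 70
    search-1: 10+26 = 36 ≤ 70
Round 3 — lb-1 crashes.
  lb-1 sheds 96 req/s to db-m, edge-1, queue-2, search-1, worker-2: 19 each (1 lost).
    db-m: 106+19 = 125 > 120
    edge-1: 100+19 = 119 ≤ 160
    queue-2: 80+19 = 99 ≤ 120
    search-1: 36+19 = 55 ≤ 70
    worker-2: 60+19 = 79 ≤ 90
Round 4 — db-m crashes.
  db-m sheds 125 req/s: no online neighbours, lost.
No further crashes.

60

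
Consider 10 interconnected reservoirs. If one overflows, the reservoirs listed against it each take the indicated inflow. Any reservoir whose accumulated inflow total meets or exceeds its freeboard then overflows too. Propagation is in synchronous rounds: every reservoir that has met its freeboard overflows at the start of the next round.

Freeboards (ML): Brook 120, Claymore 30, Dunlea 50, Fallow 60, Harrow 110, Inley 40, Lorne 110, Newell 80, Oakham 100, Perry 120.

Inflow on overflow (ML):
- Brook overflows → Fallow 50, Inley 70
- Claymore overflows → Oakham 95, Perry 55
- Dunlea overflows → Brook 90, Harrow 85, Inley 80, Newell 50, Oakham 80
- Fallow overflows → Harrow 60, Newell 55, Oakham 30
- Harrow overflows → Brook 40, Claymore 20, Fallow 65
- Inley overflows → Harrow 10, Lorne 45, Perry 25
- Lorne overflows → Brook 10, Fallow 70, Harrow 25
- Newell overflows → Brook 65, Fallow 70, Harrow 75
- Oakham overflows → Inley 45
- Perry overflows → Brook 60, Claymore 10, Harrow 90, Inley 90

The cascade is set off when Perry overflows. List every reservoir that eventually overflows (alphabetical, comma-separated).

Round 1 — Perry overflows (initial).
  Brook: +60 → 60 < 120
  Claymore: +10 → 10 < 30
  Harrow: +90 → 90 < 110
  Inley: +90 → 90 ≥ 40
Round 2 — Inley overflows.
  Harrow: +10 → 100 < 110
  Lorne: +45 → 45 < 110
No further overflows.

Inley, Perry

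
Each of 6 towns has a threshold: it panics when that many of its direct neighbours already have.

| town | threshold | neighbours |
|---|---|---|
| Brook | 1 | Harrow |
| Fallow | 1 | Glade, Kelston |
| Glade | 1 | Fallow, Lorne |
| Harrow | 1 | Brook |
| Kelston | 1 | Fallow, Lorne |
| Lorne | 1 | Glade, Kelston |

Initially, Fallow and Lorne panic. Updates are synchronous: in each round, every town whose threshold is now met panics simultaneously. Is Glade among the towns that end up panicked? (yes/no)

Round 1 — Fallow, Lorne panic (initial).
Round 2 — checking thresholds:
  Glade: 2 of 2 neighbours ≥ 1, panics.
  Kelston: 2 of 2 neighbours ≥ 1, panics.
Round 3 — no new panics; cascade stops.

yes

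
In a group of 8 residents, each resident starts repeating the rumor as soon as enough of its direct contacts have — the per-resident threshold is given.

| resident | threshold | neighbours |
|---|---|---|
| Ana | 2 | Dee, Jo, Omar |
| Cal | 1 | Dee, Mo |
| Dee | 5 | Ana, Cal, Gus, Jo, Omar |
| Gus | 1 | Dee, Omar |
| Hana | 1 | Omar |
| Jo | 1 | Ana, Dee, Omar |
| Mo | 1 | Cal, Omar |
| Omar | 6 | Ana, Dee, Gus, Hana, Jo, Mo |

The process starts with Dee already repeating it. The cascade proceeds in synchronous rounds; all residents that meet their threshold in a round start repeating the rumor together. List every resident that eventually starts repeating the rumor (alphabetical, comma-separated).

Ana, Cal, Dee, Gus, Jo, Mo

Round 1 — Dee starts repeating the rumor (initial).
Round 2 — checking thresholds:
  Ana: 1 of 3 neighbours < 2, below threshold.
  Cal: 1 of 2 neighbours ≥ 1, starts repeating the rumor.
  Gus: 1 of 2 neighbours ≥ 1, starts repeating the rumor.
  Jo: 1 of 3 neighbours ≥ 1, starts repeating the rumor.
  Omar: 1 of 6 neighbours < 6, below threshold.
Round 3 — checking thresholds:
  Ana: 2 of 3 neighbours ≥ 2, starts repeating the rumor.
  Mo: 1 of 2 neighbours ≥ 1, starts repeating the rumor.
  Omar: 3 of 6 neighbours < 6, below threshold.
Round 4 — no new spreads; cascade stops.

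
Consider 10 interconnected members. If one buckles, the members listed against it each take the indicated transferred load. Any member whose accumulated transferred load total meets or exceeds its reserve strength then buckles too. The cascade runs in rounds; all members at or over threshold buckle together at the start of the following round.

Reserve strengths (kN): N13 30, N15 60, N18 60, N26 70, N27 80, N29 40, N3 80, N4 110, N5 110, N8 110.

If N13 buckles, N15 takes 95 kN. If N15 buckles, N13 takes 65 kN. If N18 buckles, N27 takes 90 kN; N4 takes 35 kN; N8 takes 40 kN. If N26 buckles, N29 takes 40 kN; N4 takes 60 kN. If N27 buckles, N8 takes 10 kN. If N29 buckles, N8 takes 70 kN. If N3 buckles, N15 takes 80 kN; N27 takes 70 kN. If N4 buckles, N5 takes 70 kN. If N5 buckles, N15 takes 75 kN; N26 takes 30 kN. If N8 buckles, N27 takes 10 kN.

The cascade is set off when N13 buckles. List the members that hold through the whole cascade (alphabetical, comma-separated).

Round 1 — N13 buckles (initial).
  N15: +95 → 95 ≥ 60
Round 2 — N15 buckles.
No further bucklings.

N18, N26, N27, N29, N3, N4, N5, N8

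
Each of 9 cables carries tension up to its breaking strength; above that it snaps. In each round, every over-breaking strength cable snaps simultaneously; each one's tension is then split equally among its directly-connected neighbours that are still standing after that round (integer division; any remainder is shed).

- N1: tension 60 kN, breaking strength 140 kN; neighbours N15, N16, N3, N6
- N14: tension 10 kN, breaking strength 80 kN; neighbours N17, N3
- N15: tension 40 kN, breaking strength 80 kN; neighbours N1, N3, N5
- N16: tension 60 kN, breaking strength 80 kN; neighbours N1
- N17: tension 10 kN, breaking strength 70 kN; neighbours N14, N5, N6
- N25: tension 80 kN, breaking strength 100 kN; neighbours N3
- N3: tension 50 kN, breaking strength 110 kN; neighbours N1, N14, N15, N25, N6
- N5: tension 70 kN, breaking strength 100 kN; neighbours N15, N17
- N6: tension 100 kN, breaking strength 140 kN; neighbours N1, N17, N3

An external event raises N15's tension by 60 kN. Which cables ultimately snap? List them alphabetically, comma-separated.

N1, N14, N15, N16, N17, N25, N3, N5, N6

Round 1 — N15 at 100 > 80. N15 snaps.
  N15 sheds 100 kN to N1, N3, N5: 33 each (1 lost).
    N1: 60+33 = 93 ≤ 140
    N3: 50+33 = 83 ≤ 110
    N5: 70+33 = 103 > 100
Round 2 — N5 snaps.
  N5 sheds 103 kN to N17: 103 each.
    N17: 10+103 = 113 > 70
Round 3 — N17 snaps.
  N17 sheds 113 kN to N14, N6: 56 each (1 lost).
    N14: 10+56 = 66 ≤ 80
    N6: 100+56 = 156 > 140
Round 4 — N6 snaps.
  N6 sheds 156 kN to N1, N3: 78 each.
    N1: 93+78 = 171 > 140
    N3: 83+78 = 161 > 110
Round 5 — N1, N3 snap.
  N1 sheds 171 kN to N16: 171 each.
    N16: 60+171 = 231 > 80
  N3 sheds 161 kN to N14, N25: 80 each (1 lost).
    N14: 66+80 = 146 > 80
    N25: 80+80 = 160 > 100
Round 6 — N14, N16, N25 snap.
  N14 sheds 146 kN: no online neighbours, lost.
  N16 sheds 231 kN: no online neighbours, lost.
  N25 sheds 160 kN: no online neighbours, lost.
No further breaks.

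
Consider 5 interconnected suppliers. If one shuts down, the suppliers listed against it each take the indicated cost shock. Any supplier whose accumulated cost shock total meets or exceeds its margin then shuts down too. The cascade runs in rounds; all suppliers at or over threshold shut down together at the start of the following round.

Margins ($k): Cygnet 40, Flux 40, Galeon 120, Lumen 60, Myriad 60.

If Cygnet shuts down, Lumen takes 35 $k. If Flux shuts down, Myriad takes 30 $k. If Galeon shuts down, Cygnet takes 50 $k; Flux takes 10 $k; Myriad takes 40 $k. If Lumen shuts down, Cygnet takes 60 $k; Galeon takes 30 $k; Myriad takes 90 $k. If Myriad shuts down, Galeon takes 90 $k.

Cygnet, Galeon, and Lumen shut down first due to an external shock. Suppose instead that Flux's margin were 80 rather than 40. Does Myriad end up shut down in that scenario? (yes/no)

With Flux's margin at 80:
Round 1 — Cygnet, Galeon, Lumen shut down (initial).
  Flux: +10 → 10 < 80
  Myriad: +40+90 → 130 ≥ 60
Round 2 — Myriad shuts down.
No further shutdowns.

yes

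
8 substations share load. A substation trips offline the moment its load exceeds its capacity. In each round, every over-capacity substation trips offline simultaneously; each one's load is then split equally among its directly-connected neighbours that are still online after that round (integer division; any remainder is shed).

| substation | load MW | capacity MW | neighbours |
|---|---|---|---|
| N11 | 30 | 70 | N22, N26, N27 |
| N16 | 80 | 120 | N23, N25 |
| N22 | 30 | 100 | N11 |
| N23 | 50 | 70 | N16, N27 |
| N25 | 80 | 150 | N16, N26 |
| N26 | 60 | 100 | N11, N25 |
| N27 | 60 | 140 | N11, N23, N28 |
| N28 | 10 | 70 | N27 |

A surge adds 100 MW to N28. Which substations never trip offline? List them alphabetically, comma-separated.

Round 1 — N28 at 110 > 70. N28 trips offline.
  N28 sheds 110 MW to N27: 110 each.
    N27: 60+110 = 170 > 140
Round 2 — N27 trips offline.
  N27 sheds 170 MW to N11, N23: 85 each.
    N11: 30+85 = 115 > 70
    N23: 50+85 = 135 > 70
Round 3 — N11, N23 trip offline.
  N11 sheds 115 MW to N22, N26: 57 each (1 lost).
    N22: 30+57 = 87 ≤ 100
    N26: 60+57 = 117 > 100
  N23 sheds 135 MW to N16: 135 each.
    N16: 80+135 = 215 > 120
Round 4 — N16, N26 trip offline.
  N16 sheds 215 MW to N25: 215 each.
    N25: 80+215 = 295 > 150
  N26 sheds 117 MW to N25: 117 each.
    N25: 295+117 = 412 > 150
Round 5 — N25 trips offline.
  N25 sheds 412 MW: no online neighbours, lost.
No further trips.

N22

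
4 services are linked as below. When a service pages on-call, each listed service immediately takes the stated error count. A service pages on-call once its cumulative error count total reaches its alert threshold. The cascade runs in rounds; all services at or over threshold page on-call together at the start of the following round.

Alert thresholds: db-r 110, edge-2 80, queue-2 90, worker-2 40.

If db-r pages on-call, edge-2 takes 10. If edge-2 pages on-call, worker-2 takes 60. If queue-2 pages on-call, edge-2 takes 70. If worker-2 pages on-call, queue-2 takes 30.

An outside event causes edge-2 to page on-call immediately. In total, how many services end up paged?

2

Round 1 — edge-2 pages on-call (initial).
  worker-2: +60 → 60 ≥ 40
Round 2 — worker-2 pages on-call.
  queue-2: +30 → 30 < 90
No further pages.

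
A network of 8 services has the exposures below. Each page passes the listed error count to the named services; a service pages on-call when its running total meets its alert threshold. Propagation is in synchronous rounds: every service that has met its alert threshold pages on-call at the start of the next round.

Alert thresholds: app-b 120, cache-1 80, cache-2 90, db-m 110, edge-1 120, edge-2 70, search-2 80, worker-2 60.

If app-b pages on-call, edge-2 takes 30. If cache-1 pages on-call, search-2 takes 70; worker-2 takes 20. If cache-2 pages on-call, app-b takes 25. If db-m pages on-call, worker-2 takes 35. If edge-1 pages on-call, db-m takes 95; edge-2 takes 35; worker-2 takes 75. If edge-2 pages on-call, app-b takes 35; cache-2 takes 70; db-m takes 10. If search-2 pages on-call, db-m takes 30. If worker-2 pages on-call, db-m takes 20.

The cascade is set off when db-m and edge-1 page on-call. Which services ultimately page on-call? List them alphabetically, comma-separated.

db-m, edge-1, worker-2

Round 1 — db-m, edge-1 page on-call (initial).
  edge-2: +35 → 35 < 70
  worker-2: +35+75 → 110 ≥ 60
Round 2 — worker-2 pages on-call.
No further pages.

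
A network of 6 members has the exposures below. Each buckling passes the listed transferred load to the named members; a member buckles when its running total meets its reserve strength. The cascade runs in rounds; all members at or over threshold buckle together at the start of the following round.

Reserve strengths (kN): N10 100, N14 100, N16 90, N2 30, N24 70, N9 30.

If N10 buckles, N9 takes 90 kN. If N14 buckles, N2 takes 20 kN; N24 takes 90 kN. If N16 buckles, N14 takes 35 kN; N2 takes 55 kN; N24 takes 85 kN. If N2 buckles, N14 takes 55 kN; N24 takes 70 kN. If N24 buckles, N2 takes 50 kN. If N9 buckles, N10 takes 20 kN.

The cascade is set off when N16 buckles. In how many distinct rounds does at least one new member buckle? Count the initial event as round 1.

2

Round 1 — N16 buckles (initial).
  N14: +35 → 35 < 100
  N2: +55 → 55 ≥ 30
  N24: +85 → 85 ≥ 70
Round 2 — N2, N24 buckle.
  N14: +55 → 90 < 100
No further bucklings.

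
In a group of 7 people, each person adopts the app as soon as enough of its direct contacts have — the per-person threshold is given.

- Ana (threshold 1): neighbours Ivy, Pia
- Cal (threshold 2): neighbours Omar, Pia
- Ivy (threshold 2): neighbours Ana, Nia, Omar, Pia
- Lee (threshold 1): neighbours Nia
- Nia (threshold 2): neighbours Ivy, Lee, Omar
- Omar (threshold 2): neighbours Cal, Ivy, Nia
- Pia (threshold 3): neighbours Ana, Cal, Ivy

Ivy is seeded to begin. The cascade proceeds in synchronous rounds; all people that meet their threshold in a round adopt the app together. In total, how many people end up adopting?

2

Round 1 — Ivy adopts the app (initial).
Round 2 — checking thresholds:
  Ana: 1 of 2 neighbours ≥ 1, adopts the app.
  Nia: 1 of 3 neighbours < 2, not yet.
  Omar: 1 of 3 neighbours < 2, not yet.
  Pia: 1 of 3 neighbours < 3, not yet.
Round 3 — no new adoptions; cascade stops.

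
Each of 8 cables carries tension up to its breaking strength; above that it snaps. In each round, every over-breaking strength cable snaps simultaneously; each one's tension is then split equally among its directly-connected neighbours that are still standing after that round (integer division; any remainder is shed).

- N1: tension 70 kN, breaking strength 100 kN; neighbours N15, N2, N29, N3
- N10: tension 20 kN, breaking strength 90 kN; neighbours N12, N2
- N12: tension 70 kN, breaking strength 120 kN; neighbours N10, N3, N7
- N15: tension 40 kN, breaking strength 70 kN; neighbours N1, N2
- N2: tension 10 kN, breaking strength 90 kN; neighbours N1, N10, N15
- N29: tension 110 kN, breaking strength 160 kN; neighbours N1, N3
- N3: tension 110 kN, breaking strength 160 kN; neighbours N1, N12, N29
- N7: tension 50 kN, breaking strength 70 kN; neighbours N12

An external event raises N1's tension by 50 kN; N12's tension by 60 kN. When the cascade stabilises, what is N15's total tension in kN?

Round 1 — N1 at 120 > 100; N12 at 130 > 120. N1, N12 snap.
  N1 sheds 120 kN to N15, N2, N29, N3: 30 each.
    N15: 40+30 = 70 ≤ 70
    N2: 10+30 = 40 ≤ 90
    N29: 110+30 = 140 ≤ 160
    N3: 110+30 = 140 ≤ 160
  N12 sheds 130 kN to N10, N3, N7: 43 each (1 lost).
    N10: 20+43 = 63 ≤ 90
    N3: 140+43 = 183 > 160
    N7: 50+43 = 93 > 70
Round 2 — N3, N7 snap.
  N3 sheds 183 kN to N29: 183 each.
    N29: 140+183 = 323 > 160
  N7 sheds 93 kN: no online neighbours, lost.
Round 3 — N29 snaps.
  N29 sheds 323 kN: no online neighbours, lost.
No further breaks.

70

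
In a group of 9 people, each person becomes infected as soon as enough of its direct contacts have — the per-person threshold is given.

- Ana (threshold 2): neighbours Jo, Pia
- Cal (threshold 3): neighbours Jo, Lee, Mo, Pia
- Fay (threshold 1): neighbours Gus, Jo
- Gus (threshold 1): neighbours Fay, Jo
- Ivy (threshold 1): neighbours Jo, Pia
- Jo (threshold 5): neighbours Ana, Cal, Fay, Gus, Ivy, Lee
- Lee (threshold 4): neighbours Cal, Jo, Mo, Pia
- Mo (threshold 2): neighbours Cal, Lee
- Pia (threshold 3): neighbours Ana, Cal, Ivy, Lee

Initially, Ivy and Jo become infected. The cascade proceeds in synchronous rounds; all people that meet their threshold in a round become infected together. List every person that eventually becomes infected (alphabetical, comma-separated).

Fay, Gus, Ivy, Jo

Round 1 — Ivy, Jo become infected (initial).
Round 2 — checking thresholds:
  Ana: 1 of 2 neighbours < 2, below threshold.
  Cal: 1 of 4 neighbours < 3, below threshold.
  Fay: 1 of 2 neighbours ≥ 1, becomes infected.
  Gus: 1 of 2 neighbours ≥ 1, becomes infected.
  Lee: 1 of 4 neighbours < 4, below threshold.
  Pia: 1 of 4 neighbours < 3, below threshold.
Round 3 — no new infections; cascade stops.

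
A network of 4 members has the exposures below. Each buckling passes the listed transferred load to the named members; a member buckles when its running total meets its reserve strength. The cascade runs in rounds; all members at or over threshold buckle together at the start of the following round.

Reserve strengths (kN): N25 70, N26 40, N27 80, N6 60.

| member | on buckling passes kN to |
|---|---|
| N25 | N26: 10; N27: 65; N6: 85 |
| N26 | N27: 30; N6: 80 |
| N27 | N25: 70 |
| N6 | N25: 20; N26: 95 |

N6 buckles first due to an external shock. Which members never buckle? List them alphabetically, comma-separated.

N25, N27

Round 1 — N6 buckles (initial).
  N25: +20 → 20 < 70
  N26: +95 → 95 ≥ 40
Round 2 — N26 buckles.
  N27: +30 → 30 < 80
No further bucklings.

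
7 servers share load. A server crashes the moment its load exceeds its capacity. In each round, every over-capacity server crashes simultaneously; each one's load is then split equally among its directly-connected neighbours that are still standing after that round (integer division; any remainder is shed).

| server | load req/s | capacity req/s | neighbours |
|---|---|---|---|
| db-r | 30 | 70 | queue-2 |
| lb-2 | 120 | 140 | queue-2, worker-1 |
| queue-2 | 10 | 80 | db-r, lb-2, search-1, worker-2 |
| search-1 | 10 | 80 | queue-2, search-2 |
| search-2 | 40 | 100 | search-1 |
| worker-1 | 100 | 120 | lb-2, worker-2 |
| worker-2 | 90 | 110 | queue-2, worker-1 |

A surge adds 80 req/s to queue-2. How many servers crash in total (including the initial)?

Round 1 — queue-2 at 90 > 80. queue-2 crashes.
  queue-2 sheds 90 req/s to db-r, lb-2, search-1, worker-2: 22 each (2 lost).
    db-r: 30+22 = 52 ≤ 70
    lb-2: 120+22 = 142 > 140
    search-1: 10+22 = 32 ≤ 80
    worker-2: 90+22 = 112 > 110
Round 2 — lb-2, worker-2 crash.
  lb-2 sheds 142 req/s to worker-1: 142 each.
    worker-1: 100+142 = 242 > 120
  worker-2 sheds 112 req/s to worker-1: 112 each.
    worker-1: 242+112 = 354 > 120
Round 3 — worker-1 crashes.
  worker-1 sheds 354 req/s: no online neighbours, lost.
No further crashes.

4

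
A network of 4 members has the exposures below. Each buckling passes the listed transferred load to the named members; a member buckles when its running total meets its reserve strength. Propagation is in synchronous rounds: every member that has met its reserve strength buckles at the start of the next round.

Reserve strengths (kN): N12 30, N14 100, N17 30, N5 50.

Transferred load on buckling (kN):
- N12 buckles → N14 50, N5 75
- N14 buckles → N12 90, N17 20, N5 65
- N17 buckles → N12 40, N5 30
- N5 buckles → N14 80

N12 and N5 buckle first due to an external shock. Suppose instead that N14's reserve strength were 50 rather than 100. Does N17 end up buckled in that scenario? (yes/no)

With N14's reserve strength at 50:
Round 1 — N12, N5 buckle (initial).
  N14: +50+80 → 130 ≥ 50
Round 2 — N14 buckles.
  N17: +20 → 20 < 30
No further bucklings.

no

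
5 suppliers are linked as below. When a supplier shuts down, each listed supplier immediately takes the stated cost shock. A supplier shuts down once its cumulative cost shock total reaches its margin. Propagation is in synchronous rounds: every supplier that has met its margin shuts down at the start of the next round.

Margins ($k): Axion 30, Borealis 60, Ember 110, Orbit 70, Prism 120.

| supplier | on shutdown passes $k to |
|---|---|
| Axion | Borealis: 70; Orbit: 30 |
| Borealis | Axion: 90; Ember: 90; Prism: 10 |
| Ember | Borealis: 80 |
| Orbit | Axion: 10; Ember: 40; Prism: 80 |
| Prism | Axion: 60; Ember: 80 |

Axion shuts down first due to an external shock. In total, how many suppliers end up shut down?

2

Round 1 — Axion shuts down (initial).
  Borealis: +70 → 70 ≥ 60
  Orbit: +30 → 30 < 70
Round 2 — Borealis shuts down.
  Ember: +90 → 90 < 110
  Prism: +10 → 10 < 120
No further shutdowns.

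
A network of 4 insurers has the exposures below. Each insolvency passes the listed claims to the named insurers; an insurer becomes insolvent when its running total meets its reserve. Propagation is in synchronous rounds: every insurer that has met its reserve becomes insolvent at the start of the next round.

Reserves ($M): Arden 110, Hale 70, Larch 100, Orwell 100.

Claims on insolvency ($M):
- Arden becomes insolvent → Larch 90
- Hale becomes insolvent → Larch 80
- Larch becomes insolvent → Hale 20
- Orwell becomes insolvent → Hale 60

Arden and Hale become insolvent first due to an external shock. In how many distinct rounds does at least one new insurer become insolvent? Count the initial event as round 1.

Round 1 — Arden, Hale become insolvent (initial).
  Larch: +90+80 → 170 ≥ 100
Round 2 — Larch becomes insolvent.
No further insolvencies.

2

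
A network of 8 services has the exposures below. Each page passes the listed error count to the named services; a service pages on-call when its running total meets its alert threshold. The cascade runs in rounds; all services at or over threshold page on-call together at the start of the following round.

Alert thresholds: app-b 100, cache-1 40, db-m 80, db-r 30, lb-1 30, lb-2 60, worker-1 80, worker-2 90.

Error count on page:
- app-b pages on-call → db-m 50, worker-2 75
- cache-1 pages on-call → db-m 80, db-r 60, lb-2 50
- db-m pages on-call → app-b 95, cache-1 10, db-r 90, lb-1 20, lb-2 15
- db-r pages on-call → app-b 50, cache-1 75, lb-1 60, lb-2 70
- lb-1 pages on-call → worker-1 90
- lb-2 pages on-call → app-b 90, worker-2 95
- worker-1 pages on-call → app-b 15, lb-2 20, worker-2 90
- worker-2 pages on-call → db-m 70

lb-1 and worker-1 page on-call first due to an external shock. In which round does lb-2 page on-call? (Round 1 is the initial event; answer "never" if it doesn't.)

never

Round 1 — lb-1, worker-1 page on-call (initial).
  app-b: +15 → 15 < 100
  lb-2: +20 → 20 < 60
  worker-2: +90 → 90 ≥ 90
Round 2 — worker-2 pages on-call.
  db-m: +70 → 70 < 80
No further pages.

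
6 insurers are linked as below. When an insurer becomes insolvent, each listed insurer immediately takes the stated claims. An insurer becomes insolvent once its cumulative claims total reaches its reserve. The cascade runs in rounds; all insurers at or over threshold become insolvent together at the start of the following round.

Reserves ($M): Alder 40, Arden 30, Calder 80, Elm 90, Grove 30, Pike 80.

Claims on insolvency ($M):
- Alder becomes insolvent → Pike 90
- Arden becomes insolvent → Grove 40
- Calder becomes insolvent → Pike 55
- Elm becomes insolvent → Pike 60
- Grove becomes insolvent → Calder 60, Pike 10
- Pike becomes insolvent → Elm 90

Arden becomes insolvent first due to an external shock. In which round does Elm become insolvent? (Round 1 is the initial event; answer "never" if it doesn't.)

never

Round 1 — Arden becomes insolvent (initial).
  Grove: +40 → 40 ≥ 30
Round 2 — Grove becomes insolvent.
  Calder: +60 → 60 < 80
  Pike: +10 → 10 < 80
No further insolvencies.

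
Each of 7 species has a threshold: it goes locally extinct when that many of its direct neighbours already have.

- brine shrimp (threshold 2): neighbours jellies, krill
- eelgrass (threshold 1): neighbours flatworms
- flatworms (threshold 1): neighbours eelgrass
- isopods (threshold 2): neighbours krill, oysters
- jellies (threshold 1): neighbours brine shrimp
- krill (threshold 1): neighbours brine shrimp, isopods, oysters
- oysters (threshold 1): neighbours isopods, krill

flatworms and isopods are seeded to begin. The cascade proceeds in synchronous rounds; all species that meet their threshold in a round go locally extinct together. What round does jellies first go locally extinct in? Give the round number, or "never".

never

Round 1 — flatworms, isopods go locally extinct (initial).
Round 2 — checking thresholds:
  eelgrass: 1 of 1 neighbours ≥ 1, goes locally extinct.
  krill: 1 of 3 neighbours ≥ 1, goes locally extinct.
  oysters: 1 of 2 neighbours ≥ 1, goes locally extinct.
Round 3 — no new extinctions; cascade stops.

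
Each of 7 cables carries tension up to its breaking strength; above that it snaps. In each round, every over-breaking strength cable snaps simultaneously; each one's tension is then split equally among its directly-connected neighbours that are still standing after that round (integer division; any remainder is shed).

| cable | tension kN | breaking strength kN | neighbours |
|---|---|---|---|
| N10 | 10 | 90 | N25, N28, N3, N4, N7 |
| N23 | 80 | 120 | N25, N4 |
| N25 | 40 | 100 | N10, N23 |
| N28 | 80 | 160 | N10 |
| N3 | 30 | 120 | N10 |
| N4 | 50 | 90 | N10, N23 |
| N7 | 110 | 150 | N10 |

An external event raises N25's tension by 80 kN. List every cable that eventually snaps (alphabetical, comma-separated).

Round 1 — N25 at 120 > 100. N25 snaps.
  N25 sheds 120 kN to N10, N23: 60 each.
    N10: 10+60 = 70 ≤ 90
    N23: 80+60 = 140 > 120
Round 2 — N23 snaps.
  N23 sheds 140 kN to N4: 140 each.
    N4: 50+140 = 190 > 90
Round 3 — N4 snaps.
  N4 sheds 190 kN to N10: 190 each.
    N10: 70+190 = 260 > 90
Round 4 — N10 snaps.
  N10 sheds 260 kN to N28, N3, N7: 86 each (2 lost).
    N28: 80+86 = 166 > 160
    N3: 30+86 = 116 ≤ 120
    N7: 110+86 = 196 > 150
Round 5 — N28, N7 snap.
  N28 sheds 166 kN: no online neighbours, lost.
  N7 sheds 196 kN: no online neighbours, lost.
No further breaks.

N10, N23, N25, N28, N4, N7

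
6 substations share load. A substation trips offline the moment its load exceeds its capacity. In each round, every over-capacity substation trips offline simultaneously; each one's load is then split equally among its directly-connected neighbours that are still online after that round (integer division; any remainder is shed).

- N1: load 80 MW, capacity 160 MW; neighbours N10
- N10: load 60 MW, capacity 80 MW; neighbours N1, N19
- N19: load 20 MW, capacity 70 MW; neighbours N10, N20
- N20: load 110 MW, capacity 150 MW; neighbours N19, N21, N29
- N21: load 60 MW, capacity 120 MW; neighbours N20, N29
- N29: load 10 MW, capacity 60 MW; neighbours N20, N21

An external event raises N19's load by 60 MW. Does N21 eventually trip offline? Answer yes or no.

no

Round 1 — N19 at 80 > 70. N19 trips offline.
  N19 sheds 80 MW to N10, N20: 40 each.
    N10: 60+40 = 100 > 80
    N20: 110+40 = 150 ≤ 150
Round 2 — N10 trips offline.
  N10 sheds 100 MW to N1: 100 each.
    N1: 80+100 = 180 > 160
Round 3 — N1 trips offline.
  N1 sheds 180 MW: no online neighbours, lost.
No further trips.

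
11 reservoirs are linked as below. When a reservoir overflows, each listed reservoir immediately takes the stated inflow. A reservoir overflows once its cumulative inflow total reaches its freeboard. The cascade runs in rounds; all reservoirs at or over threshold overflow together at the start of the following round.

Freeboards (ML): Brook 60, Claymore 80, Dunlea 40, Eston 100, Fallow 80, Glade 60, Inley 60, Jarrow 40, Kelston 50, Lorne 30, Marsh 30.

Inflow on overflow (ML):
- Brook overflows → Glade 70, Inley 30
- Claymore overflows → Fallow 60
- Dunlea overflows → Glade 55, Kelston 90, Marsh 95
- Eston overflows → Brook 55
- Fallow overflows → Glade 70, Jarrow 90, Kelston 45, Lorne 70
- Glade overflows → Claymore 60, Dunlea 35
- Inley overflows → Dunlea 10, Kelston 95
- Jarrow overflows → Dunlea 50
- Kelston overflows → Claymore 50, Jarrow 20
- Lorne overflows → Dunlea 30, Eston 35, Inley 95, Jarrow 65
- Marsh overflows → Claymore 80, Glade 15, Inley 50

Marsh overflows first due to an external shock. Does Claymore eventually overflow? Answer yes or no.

Round 1 — Marsh overflows (initial).
  Claymore: +80 → 80 ≥ 80
  Glade: +15 → 15 < 60
  Inley: +50 → 50 < 60
Round 2 — Claymore overflows.
  Fallow: +60 → 60 < 80
No further overflows.

yes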